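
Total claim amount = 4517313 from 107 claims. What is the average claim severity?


severity = total / number
= 4517313 / 107
= 42217.8785


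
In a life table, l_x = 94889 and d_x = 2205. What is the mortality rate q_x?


q_x = d_x / l_x
= 2205 / 94889
= 0.0232


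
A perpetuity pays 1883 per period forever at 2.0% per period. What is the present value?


PV = PMT / i
= 1883 / 0.02
= 94150.0


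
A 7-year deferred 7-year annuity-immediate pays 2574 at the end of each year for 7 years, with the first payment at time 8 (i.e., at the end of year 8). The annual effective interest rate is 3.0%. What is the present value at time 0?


PV at time 7 of the 7-year annuity-immediate:
a_n = 2574 * (1-(1+0.03)^(-7))/0.03 = 16036.7483
Discount back 7 years to time 0:
PV = 16036.7483 * (1+0.03)^(-7)
= 16036.7483 * 0.813092
= 13039.3439


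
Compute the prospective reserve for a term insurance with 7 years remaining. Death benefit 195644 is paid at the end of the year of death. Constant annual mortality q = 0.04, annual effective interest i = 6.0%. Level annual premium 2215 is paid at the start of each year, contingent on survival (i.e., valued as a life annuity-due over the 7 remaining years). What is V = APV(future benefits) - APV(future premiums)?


v = 1/(1+i) = 0.943396
APV(future benefits) per unit = sum_{k=0}^{6} k_p_x * q * v^(k+1) = 0.200098
APV(future benefits) = 195644 * 0.200098 = 39147.9347
Life annuity-due factor ä_{x:7} = sum_{k=0}^{6} k_p_x * v^k = 5.302592
APV(future premiums) = 2215 * 5.302592 = 11745.2408
V = 39147.9347 - 11745.2408
= 27402.6939


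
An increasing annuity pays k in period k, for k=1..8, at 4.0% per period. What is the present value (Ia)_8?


(Ia)_n = sum_{k=1}^{n} k * v^k, v = 1/(1+i)
v = 0.961538
Sum computed term by term:
(Ia)_8 = 28.9133


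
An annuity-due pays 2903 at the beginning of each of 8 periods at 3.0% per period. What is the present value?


PV_due = PMT * (1-(1+i)^(-n))/i * (1+i)
PV_immediate = 20378.1664
PV_due = 20378.1664 * 1.03
= 20989.5114


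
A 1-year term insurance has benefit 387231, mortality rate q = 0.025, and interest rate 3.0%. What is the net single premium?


NSP = benefit * q * v
v = 1/(1+i) = 0.970874
NSP = 387231 * 0.025 * 0.970874
= 9398.8107


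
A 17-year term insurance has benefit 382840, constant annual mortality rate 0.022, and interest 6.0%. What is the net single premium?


NSP = benefit * sum_{k=0}^{n-1} k_p_x * q * v^(k+1)
With constant q=0.022, v=0.943396
Sum = 0.200032
NSP = 382840 * 0.200032
= 76580.3098


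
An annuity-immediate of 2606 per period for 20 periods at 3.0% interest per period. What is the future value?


FV = PMT * ((1+i)^n - 1) / i
= 2606 * ((1.03)^20 - 1) / 0.03
= 2606 * (1.806111 - 1) / 0.03
= 70024.1959


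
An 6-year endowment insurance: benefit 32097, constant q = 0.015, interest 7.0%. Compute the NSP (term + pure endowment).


Term component = 2217.0954
Pure endowment = 6_p_x * v^6 * benefit = 0.913308 * 0.666342 * 32097 = 19533.4592
NSP = 21750.5546


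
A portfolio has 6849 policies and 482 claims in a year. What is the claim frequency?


frequency = claims / policies
= 482 / 6849
= 0.0704


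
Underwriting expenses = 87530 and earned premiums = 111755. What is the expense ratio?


Expense ratio = expenses / premiums
= 87530 / 111755
= 0.7832


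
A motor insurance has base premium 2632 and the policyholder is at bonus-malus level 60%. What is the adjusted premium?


adjusted = base * BM_level / 100
= 2632 * 60 / 100
= 2632 * 0.6
= 1579.2


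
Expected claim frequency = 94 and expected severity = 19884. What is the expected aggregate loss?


E[S] = E[N] * E[X]
= 94 * 19884
= 1.8691e+06


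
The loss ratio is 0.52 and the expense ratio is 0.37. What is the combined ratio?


Combined ratio = loss ratio + expense ratio
= 0.52 + 0.37
= 0.89


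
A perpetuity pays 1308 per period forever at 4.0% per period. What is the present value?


PV = PMT / i
= 1308 / 0.04
= 32700.0


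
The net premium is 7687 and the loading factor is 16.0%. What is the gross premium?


Gross = net * (1 + loading)
= 7687 * (1 + 0.16)
= 7687 * 1.16
= 8916.92


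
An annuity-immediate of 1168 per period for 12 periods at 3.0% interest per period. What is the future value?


FV = PMT * ((1+i)^n - 1) / i
= 1168 * ((1.03)^12 - 1) / 0.03
= 1168 * (1.425761 - 1) / 0.03
= 16576.2905


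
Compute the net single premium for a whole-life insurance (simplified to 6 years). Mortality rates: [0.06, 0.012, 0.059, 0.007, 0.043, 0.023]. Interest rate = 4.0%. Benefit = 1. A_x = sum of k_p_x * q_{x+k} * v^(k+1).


v = 0.961538
Year 0: k_p_x=1.0, q=0.06, term=0.057692
Year 1: k_p_x=0.94, q=0.012, term=0.010429
Year 2: k_p_x=0.92872, q=0.059, term=0.048712
Year 3: k_p_x=0.873926, q=0.007, term=0.005229
Year 4: k_p_x=0.867808, q=0.043, term=0.030671
Year 5: k_p_x=0.830492, q=0.023, term=0.015096
A_x = 0.1678


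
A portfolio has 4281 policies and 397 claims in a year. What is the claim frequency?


frequency = claims / policies
= 397 / 4281
= 0.0927


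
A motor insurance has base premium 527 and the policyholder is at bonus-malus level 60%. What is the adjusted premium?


adjusted = base * BM_level / 100
= 527 * 60 / 100
= 527 * 0.6
= 316.2


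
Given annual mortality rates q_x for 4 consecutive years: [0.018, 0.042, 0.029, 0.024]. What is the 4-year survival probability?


p_k = 1 - q_k for each year
Survival = product of (1 - q_k)
= 0.982 * 0.958 * 0.971 * 0.976
= 0.8916


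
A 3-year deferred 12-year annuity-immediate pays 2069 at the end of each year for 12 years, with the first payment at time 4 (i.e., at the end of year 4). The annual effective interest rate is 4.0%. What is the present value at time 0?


PV at time 3 of the 12-year annuity-immediate:
a_n = 2069 * (1-(1+0.04)^(-12))/0.04 = 19417.7176
Discount back 3 years to time 0:
PV = 19417.7176 * (1+0.04)^(-3)
= 19417.7176 * 0.888996
= 17262.2802


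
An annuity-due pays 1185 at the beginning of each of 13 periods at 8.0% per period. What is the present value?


PV_due = PMT * (1-(1+i)^(-n))/i * (1+i)
PV_immediate = 9365.9745
PV_due = 9365.9745 * 1.08
= 10115.2525


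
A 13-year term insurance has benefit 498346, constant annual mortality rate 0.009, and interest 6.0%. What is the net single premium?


NSP = benefit * sum_{k=0}^{n-1} k_p_x * q * v^(k+1)
With constant q=0.009, v=0.943396
Sum = 0.076063
NSP = 498346 * 0.076063
= 37905.6227


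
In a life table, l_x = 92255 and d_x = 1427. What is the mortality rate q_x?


q_x = d_x / l_x
= 1427 / 92255
= 0.0155


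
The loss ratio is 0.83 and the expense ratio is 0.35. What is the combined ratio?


Combined ratio = loss ratio + expense ratio
= 0.83 + 0.35
= 1.18


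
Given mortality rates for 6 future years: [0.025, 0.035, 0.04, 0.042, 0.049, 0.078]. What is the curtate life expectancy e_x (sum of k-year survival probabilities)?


e_x = sum_{k=1}^{n} k_p_x
k_p_x values:
  1_p_x = 0.975
  2_p_x = 0.940875
  3_p_x = 0.90324
  4_p_x = 0.865304
  5_p_x = 0.822904
  6_p_x = 0.758718
e_x = 5.266


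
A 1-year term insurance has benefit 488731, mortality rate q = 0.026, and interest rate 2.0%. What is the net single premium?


NSP = benefit * q * v
v = 1/(1+i) = 0.980392
NSP = 488731 * 0.026 * 0.980392
= 12457.849


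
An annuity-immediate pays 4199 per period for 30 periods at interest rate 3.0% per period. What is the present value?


PV = PMT * (1 - (1+i)^(-n)) / i
= 4199 * (1 - (1+0.03)^(-30)) / 0.03
= 4199 * (1 - 0.411987) / 0.03
= 4199 * 19.600441
= 82302.2532


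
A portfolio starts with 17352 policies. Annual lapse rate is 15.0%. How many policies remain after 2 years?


remaining = initial * (1 - lapse)^years
= 17352 * (1 - 0.15)^2
= 17352 * 0.7225
= 12536.82


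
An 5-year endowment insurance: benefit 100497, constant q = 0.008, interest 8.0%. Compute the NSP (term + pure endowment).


Term component = 3162.988
Pure endowment = 5_p_x * v^5 * benefit = 0.960635 * 0.680583 * 100497 = 65704.1318
NSP = 68867.1198


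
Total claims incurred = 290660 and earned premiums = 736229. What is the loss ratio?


Loss ratio = claims / premiums
= 290660 / 736229
= 0.3948


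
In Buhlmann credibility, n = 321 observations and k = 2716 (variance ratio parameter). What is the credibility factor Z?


Z = n / (n + k)
= 321 / (321 + 2716)
= 321 / 3037
= 0.1057


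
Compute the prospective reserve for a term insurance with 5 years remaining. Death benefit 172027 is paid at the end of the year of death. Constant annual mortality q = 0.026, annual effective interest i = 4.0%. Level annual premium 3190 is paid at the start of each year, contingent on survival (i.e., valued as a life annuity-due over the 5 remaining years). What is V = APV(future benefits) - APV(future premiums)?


v = 1/(1+i) = 0.961538
APV(future benefits) per unit = sum_{k=0}^{4} k_p_x * q * v^(k+1) = 0.11011
APV(future benefits) = 172027 * 0.11011 = 18941.8783
Life annuity-due factor ä_{x:5} = sum_{k=0}^{4} k_p_x * v^k = 4.404397
APV(future premiums) = 3190 * 4.404397 = 14050.0251
V = 18941.8783 - 14050.0251
= 4891.8532


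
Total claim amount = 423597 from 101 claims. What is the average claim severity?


severity = total / number
= 423597 / 101
= 4194.0297


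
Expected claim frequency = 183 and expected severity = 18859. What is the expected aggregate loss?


E[S] = E[N] * E[X]
= 183 * 18859
= 3.4512e+06


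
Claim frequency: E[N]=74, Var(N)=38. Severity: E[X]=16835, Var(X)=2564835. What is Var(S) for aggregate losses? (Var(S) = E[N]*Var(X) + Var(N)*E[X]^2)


Var(S) = E[N]*Var(X) + Var(N)*E[X]^2
= 74*2564835 + 38*16835^2
= 189797790 + 10769854550
= 1.0960e+10


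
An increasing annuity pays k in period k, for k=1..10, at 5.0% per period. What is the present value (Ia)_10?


(Ia)_n = sum_{k=1}^{n} k * v^k, v = 1/(1+i)
v = 0.952381
Sum computed term by term:
(Ia)_10 = 39.3738


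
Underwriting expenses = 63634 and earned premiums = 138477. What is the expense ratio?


Expense ratio = expenses / premiums
= 63634 / 138477
= 0.4595


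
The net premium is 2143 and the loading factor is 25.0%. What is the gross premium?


Gross = net * (1 + loading)
= 2143 * (1 + 0.25)
= 2143 * 1.25
= 2678.75


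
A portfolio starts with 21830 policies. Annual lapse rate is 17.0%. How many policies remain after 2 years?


remaining = initial * (1 - lapse)^years
= 21830 * (1 - 0.17)^2
= 21830 * 0.6889
= 15038.687


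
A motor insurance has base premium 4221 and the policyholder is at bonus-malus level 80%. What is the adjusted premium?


adjusted = base * BM_level / 100
= 4221 * 80 / 100
= 4221 * 0.8
= 3376.8


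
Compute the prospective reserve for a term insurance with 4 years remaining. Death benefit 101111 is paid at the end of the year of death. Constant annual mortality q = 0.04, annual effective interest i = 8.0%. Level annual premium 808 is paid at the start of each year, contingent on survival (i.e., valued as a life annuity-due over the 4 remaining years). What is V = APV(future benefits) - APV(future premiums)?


v = 1/(1+i) = 0.925926
APV(future benefits) per unit = sum_{k=0}^{3} k_p_x * q * v^(k+1) = 0.125235
APV(future benefits) = 101111 * 0.125235 = 12662.6335
Life annuity-due factor ä_{x:4} = sum_{k=0}^{3} k_p_x * v^k = 3.381344
APV(future premiums) = 808 * 3.381344 = 2732.1262
V = 12662.6335 - 2732.1262
= 9930.5073


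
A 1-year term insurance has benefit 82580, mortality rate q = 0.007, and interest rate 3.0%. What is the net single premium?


NSP = benefit * q * v
v = 1/(1+i) = 0.970874
NSP = 82580 * 0.007 * 0.970874
= 561.2233


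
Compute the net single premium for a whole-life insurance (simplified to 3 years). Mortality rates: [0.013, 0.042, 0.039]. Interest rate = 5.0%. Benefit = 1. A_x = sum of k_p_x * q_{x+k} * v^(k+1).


v = 0.952381
Year 0: k_p_x=1.0, q=0.013, term=0.012381
Year 1: k_p_x=0.987, q=0.042, term=0.0376
Year 2: k_p_x=0.945546, q=0.039, term=0.031855
A_x = 0.0818


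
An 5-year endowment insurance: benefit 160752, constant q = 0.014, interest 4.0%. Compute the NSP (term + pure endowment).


Term component = 9753.0886
Pure endowment = 5_p_x * v^5 * benefit = 0.931933 * 0.821927 * 160752 = 123132.944
NSP = 132886.0326


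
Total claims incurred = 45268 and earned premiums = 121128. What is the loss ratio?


Loss ratio = claims / premiums
= 45268 / 121128
= 0.3737


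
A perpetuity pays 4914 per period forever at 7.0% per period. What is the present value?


PV = PMT / i
= 4914 / 0.07
= 70200.0


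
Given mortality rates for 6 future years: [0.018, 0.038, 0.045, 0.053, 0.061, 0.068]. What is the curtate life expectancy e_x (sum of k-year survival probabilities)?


e_x = sum_{k=1}^{n} k_p_x
k_p_x values:
  1_p_x = 0.982
  2_p_x = 0.944684
  3_p_x = 0.902173
  4_p_x = 0.854358
  5_p_x = 0.802242
  6_p_x = 0.74769
e_x = 5.2331


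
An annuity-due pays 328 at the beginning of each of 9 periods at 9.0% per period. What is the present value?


PV_due = PMT * (1-(1+i)^(-n))/i * (1+i)
PV_immediate = 1966.441
PV_due = 1966.441 * 1.09
= 2143.4207


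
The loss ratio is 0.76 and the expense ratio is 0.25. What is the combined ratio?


Combined ratio = loss ratio + expense ratio
= 0.76 + 0.25
= 1.01


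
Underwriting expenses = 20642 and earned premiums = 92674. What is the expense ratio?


Expense ratio = expenses / premiums
= 20642 / 92674
= 0.2227


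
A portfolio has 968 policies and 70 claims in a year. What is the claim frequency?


frequency = claims / policies
= 70 / 968
= 0.0723


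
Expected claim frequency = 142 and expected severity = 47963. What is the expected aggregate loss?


E[S] = E[N] * E[X]
= 142 * 47963
= 6.8107e+06


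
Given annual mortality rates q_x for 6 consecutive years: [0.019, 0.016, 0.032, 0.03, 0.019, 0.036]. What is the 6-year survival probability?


p_k = 1 - q_k for each year
Survival = product of (1 - q_k)
= 0.981 * 0.984 * 0.968 * 0.97 * 0.981 * 0.964
= 0.8572


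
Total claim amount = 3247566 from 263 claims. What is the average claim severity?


severity = total / number
= 3247566 / 263
= 12348.1597


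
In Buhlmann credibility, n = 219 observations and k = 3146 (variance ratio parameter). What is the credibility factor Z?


Z = n / (n + k)
= 219 / (219 + 3146)
= 219 / 3365
= 0.0651


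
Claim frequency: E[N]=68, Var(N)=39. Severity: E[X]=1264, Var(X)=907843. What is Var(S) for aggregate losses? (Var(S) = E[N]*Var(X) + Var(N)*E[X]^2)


Var(S) = E[N]*Var(X) + Var(N)*E[X]^2
= 68*907843 + 39*1264^2
= 61733324 + 62310144
= 1.2404e+08


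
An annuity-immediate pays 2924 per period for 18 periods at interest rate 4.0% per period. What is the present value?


PV = PMT * (1 - (1+i)^(-n)) / i
= 2924 * (1 - (1+0.04)^(-18)) / 0.04
= 2924 * (1 - 0.493628) / 0.04
= 2924 * 12.659297
= 37015.7844


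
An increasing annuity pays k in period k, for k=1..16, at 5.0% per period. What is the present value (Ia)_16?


(Ia)_n = sum_{k=1}^{n} k * v^k, v = 1/(1+i)
v = 0.952381
Sum computed term by term:
(Ia)_16 = 80.9975


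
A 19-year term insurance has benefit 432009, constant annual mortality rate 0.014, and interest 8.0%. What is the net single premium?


NSP = benefit * sum_{k=0}^{n-1} k_p_x * q * v^(k+1)
With constant q=0.014, v=0.925926
Sum = 0.122536
NSP = 432009 * 0.122536
= 52936.5633


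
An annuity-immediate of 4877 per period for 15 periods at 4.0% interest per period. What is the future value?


FV = PMT * ((1+i)^n - 1) / i
= 4877 * ((1.04)^15 - 1) / 0.04
= 4877 * (1.800944 - 1) / 0.04
= 97655.0369


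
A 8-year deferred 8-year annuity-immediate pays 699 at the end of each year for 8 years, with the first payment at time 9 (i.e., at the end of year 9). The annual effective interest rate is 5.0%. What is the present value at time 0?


PV at time 8 of the 8-year annuity-immediate:
a_n = 699 * (1-(1+0.05)^(-8))/0.05 = 4517.7857
Discount back 8 years to time 0:
PV = 4517.7857 * (1+0.05)^(-8)
= 4517.7857 * 0.676839
= 3057.8152


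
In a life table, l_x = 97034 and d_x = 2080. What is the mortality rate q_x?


q_x = d_x / l_x
= 2080 / 97034
= 0.0214


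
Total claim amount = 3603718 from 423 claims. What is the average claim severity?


severity = total / number
= 3603718 / 423
= 8519.4279


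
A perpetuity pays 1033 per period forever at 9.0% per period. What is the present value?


PV = PMT / i
= 1033 / 0.09
= 11477.7778


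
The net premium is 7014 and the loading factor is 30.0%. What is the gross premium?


Gross = net * (1 + loading)
= 7014 * (1 + 0.3)
= 7014 * 1.3
= 9118.2


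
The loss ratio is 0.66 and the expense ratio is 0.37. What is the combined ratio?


Combined ratio = loss ratio + expense ratio
= 0.66 + 0.37
= 1.03


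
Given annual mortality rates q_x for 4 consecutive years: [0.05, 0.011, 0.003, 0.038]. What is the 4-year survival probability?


p_k = 1 - q_k for each year
Survival = product of (1 - q_k)
= 0.95 * 0.989 * 0.997 * 0.962
= 0.9011


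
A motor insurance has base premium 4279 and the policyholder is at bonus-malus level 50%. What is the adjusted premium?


adjusted = base * BM_level / 100
= 4279 * 50 / 100
= 4279 * 0.5
= 2139.5


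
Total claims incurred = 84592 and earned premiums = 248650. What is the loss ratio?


Loss ratio = claims / premiums
= 84592 / 248650
= 0.3402


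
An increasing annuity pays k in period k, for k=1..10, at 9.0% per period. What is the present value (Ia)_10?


(Ia)_n = sum_{k=1}^{n} k * v^k, v = 1/(1+i)
v = 0.917431
Sum computed term by term:
(Ia)_10 = 30.7904


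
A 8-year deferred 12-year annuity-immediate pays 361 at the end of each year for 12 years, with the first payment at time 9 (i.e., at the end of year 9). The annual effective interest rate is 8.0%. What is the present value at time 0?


PV at time 8 of the 12-year annuity-immediate:
a_n = 361 * (1-(1+0.08)^(-12))/0.08 = 2720.5242
Discount back 8 years to time 0:
PV = 2720.5242 * (1+0.08)^(-8)
= 2720.5242 * 0.540269
= 1469.8146


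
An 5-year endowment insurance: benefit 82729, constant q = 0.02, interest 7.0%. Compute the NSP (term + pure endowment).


Term component = 6535.9029
Pure endowment = 5_p_x * v^5 * benefit = 0.903921 * 0.712986 * 82729 = 53317.437
NSP = 59853.3399


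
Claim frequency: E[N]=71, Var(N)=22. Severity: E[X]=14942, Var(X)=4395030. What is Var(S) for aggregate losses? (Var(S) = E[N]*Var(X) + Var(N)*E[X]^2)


Var(S) = E[N]*Var(X) + Var(N)*E[X]^2
= 71*4395030 + 22*14942^2
= 312047130 + 4911794008
= 5.2238e+09


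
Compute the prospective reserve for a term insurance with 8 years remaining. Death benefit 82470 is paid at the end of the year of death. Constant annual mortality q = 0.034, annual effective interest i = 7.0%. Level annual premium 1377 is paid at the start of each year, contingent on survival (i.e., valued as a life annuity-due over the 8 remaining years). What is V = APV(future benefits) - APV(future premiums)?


v = 1/(1+i) = 0.934579
APV(future benefits) per unit = sum_{k=0}^{7} k_p_x * q * v^(k+1) = 0.182648
APV(future benefits) = 82470 * 0.182648 = 15062.9517
Life annuity-due factor ä_{x:8} = sum_{k=0}^{7} k_p_x * v^k = 5.748029
APV(future premiums) = 1377 * 5.748029 = 7915.0359
V = 15062.9517 - 7915.0359
= 7147.9158


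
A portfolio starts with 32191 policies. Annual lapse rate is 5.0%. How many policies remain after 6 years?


remaining = initial * (1 - lapse)^years
= 32191 * (1 - 0.05)^6
= 32191 * 0.735092
= 23663.3431


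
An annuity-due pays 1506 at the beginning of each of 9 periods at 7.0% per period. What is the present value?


PV_due = PMT * (1-(1+i)^(-n))/i * (1+i)
PV_immediate = 9811.9398
PV_due = 9811.9398 * 1.07
= 10498.7756


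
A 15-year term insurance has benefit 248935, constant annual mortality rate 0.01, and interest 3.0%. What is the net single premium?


NSP = benefit * sum_{k=0}^{n-1} k_p_x * q * v^(k+1)
With constant q=0.01, v=0.970874
Sum = 0.11199
NSP = 248935 * 0.11199
= 27878.3097


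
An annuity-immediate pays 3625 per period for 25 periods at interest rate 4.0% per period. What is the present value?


PV = PMT * (1 - (1+i)^(-n)) / i
= 3625 * (1 - (1+0.04)^(-25)) / 0.04
= 3625 * (1 - 0.375117) / 0.04
= 3625 * 15.62208
= 56630.0398


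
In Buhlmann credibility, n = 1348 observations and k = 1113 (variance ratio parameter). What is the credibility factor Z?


Z = n / (n + k)
= 1348 / (1348 + 1113)
= 1348 / 2461
= 0.5477


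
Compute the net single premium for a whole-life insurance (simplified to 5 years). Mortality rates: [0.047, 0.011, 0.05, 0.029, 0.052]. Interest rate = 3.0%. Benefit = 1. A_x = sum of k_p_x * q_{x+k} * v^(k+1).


v = 0.970874
Year 0: k_p_x=1.0, q=0.047, term=0.045631
Year 1: k_p_x=0.953, q=0.011, term=0.009881
Year 2: k_p_x=0.942517, q=0.05, term=0.043127
Year 3: k_p_x=0.895391, q=0.029, term=0.023071
Year 4: k_p_x=0.869425, q=0.052, term=0.038999
A_x = 0.1607


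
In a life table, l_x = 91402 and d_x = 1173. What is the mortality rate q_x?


q_x = d_x / l_x
= 1173 / 91402
= 0.0128


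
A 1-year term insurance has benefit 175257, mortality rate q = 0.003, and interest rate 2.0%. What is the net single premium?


NSP = benefit * q * v
v = 1/(1+i) = 0.980392
NSP = 175257 * 0.003 * 0.980392
= 515.4618


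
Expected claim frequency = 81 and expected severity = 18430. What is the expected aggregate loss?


E[S] = E[N] * E[X]
= 81 * 18430
= 1.4928e+06


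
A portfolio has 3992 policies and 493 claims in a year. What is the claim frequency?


frequency = claims / policies
= 493 / 3992
= 0.1235


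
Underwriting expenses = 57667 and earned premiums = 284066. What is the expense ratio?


Expense ratio = expenses / premiums
= 57667 / 284066
= 0.203


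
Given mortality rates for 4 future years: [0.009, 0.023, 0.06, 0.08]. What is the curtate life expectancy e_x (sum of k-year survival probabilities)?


e_x = sum_{k=1}^{n} k_p_x
k_p_x values:
  1_p_x = 0.991
  2_p_x = 0.968207
  3_p_x = 0.910115
  4_p_x = 0.837305
e_x = 3.7066


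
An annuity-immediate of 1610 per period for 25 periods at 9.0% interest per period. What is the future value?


FV = PMT * ((1+i)^n - 1) / i
= 1610 * ((1.09)^25 - 1) / 0.09
= 1610 * (8.623081 - 1) / 0.09
= 136368.4429


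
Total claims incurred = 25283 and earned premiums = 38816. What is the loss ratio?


Loss ratio = claims / premiums
= 25283 / 38816
= 0.6514


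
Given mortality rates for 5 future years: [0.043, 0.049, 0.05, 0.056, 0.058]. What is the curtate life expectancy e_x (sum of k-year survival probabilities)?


e_x = sum_{k=1}^{n} k_p_x
k_p_x values:
  1_p_x = 0.957
  2_p_x = 0.910107
  3_p_x = 0.864602
  4_p_x = 0.816184
  5_p_x = 0.768845
e_x = 4.3167


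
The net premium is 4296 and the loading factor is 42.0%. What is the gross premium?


Gross = net * (1 + loading)
= 4296 * (1 + 0.42)
= 4296 * 1.42
= 6100.32


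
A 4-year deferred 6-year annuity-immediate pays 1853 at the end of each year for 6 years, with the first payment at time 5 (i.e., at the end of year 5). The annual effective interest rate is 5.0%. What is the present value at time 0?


PV at time 4 of the 6-year annuity-immediate:
a_n = 1853 * (1-(1+0.05)^(-6))/0.05 = 9405.2574
Discount back 4 years to time 0:
PV = 9405.2574 * (1+0.05)^(-4)
= 9405.2574 * 0.822702
= 7737.7285


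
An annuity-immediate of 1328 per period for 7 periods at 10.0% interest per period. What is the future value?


FV = PMT * ((1+i)^n - 1) / i
= 1328 * ((1.1)^7 - 1) / 0.1
= 1328 * (1.948717 - 1) / 0.1
= 12598.9631


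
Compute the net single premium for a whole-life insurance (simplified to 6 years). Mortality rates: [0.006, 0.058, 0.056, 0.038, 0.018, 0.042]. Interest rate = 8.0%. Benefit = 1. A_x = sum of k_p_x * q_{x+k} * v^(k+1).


v = 0.925926
Year 0: k_p_x=1.0, q=0.006, term=0.005556
Year 1: k_p_x=0.994, q=0.058, term=0.049427
Year 2: k_p_x=0.936348, q=0.056, term=0.041625
Year 3: k_p_x=0.883913, q=0.038, term=0.024689
Year 4: k_p_x=0.850324, q=0.018, term=0.010417
Year 5: k_p_x=0.835018, q=0.042, term=0.022101
A_x = 0.1538


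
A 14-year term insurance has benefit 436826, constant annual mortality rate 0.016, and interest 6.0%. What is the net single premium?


NSP = benefit * sum_{k=0}^{n-1} k_p_x * q * v^(k+1)
With constant q=0.016, v=0.943396
Sum = 0.136232
NSP = 436826 * 0.136232
= 59509.6746


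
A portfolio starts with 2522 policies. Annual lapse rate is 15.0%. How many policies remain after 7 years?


remaining = initial * (1 - lapse)^years
= 2522 * (1 - 0.15)^7
= 2522 * 0.320577
= 808.4954


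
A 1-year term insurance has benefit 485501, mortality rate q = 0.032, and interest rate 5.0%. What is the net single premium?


NSP = benefit * q * v
v = 1/(1+i) = 0.952381
NSP = 485501 * 0.032 * 0.952381
= 14796.221


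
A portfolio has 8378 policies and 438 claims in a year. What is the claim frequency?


frequency = claims / policies
= 438 / 8378
= 0.0523


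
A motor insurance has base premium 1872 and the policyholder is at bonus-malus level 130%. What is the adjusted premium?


adjusted = base * BM_level / 100
= 1872 * 130 / 100
= 1872 * 1.3
= 2433.6


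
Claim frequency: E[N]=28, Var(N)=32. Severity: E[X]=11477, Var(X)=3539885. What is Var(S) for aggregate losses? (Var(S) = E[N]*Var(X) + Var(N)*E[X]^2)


Var(S) = E[N]*Var(X) + Var(N)*E[X]^2
= 28*3539885 + 32*11477^2
= 99116780 + 4215088928
= 4.3142e+09


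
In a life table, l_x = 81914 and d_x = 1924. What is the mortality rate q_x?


q_x = d_x / l_x
= 1924 / 81914
= 0.0235


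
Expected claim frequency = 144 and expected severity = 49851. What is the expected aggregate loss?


E[S] = E[N] * E[X]
= 144 * 49851
= 7.1785e+06


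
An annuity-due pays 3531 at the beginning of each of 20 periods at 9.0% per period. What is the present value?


PV_due = PMT * (1-(1+i)^(-n))/i * (1+i)
PV_immediate = 32232.8948
PV_due = 32232.8948 * 1.09
= 35133.8553


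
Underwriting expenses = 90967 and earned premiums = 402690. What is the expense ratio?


Expense ratio = expenses / premiums
= 90967 / 402690
= 0.2259


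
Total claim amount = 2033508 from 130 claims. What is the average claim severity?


severity = total / number
= 2033508 / 130
= 15642.3692


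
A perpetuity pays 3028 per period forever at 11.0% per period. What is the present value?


PV = PMT / i
= 3028 / 0.11
= 27527.2727


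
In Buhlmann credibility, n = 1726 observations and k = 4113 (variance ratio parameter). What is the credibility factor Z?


Z = n / (n + k)
= 1726 / (1726 + 4113)
= 1726 / 5839
= 0.2956


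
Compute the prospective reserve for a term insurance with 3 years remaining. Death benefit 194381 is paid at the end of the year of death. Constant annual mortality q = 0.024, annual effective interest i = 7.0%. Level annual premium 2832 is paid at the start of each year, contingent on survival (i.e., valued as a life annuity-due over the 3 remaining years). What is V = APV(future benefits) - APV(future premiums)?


v = 1/(1+i) = 0.934579
APV(future benefits) per unit = sum_{k=0}^{2} k_p_x * q * v^(k+1) = 0.061551
APV(future benefits) = 194381 * 0.061551 = 11964.4215
Life annuity-due factor ä_{x:3} = sum_{k=0}^{2} k_p_x * v^k = 2.744166
APV(future premiums) = 2832 * 2.744166 = 7771.479
V = 11964.4215 - 7771.479
= 4192.9425


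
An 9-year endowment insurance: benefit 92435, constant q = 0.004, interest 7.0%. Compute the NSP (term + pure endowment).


Term component = 2375.0173
Pure endowment = 9_p_x * v^9 * benefit = 0.964571 * 0.543934 * 92435 = 48497.1807
NSP = 50872.1979


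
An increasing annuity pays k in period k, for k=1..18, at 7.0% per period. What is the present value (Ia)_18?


(Ia)_n = sum_{k=1}^{n} k * v^k, v = 1/(1+i)
v = 0.934579
Sum computed term by term:
(Ia)_18 = 77.681


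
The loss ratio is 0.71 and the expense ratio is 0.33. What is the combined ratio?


Combined ratio = loss ratio + expense ratio
= 0.71 + 0.33
= 1.04


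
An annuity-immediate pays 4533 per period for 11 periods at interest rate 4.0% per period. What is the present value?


PV = PMT * (1 - (1+i)^(-n)) / i
= 4533 * (1 - (1+0.04)^(-11)) / 0.04
= 4533 * (1 - 0.649581) / 0.04
= 4533 * 8.760477
= 39711.2409


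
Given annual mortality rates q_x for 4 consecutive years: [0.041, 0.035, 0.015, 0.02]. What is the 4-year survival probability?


p_k = 1 - q_k for each year
Survival = product of (1 - q_k)
= 0.959 * 0.965 * 0.985 * 0.98
= 0.8933


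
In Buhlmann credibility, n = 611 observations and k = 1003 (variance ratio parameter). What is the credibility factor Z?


Z = n / (n + k)
= 611 / (611 + 1003)
= 611 / 1614
= 0.3786


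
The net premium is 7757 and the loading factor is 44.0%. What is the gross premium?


Gross = net * (1 + loading)
= 7757 * (1 + 0.44)
= 7757 * 1.44
= 11170.08


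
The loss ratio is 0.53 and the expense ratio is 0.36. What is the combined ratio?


Combined ratio = loss ratio + expense ratio
= 0.53 + 0.36
= 0.89


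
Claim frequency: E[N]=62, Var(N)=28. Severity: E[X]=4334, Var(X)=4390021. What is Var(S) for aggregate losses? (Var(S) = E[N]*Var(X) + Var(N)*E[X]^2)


Var(S) = E[N]*Var(X) + Var(N)*E[X]^2
= 62*4390021 + 28*4334^2
= 272181302 + 525939568
= 7.9812e+08


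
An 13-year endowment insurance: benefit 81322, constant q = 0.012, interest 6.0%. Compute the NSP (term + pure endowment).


Term component = 8122.1536
Pure endowment = 13_p_x * v^13 * benefit = 0.854752 * 0.468839 * 81322 = 32589.0786
NSP = 40711.2322


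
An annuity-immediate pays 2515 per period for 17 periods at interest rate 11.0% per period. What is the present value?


PV = PMT * (1 - (1+i)^(-n)) / i
= 2515 * (1 - (1+0.11)^(-17)) / 0.11
= 2515 * (1 - 0.169633) / 0.11
= 2515 * 7.548794
= 18985.2179


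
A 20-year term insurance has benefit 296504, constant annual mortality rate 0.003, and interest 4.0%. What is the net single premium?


NSP = benefit * sum_{k=0}^{n-1} k_p_x * q * v^(k+1)
With constant q=0.003, v=0.961538
Sum = 0.039783
NSP = 296504 * 0.039783
= 11795.9576


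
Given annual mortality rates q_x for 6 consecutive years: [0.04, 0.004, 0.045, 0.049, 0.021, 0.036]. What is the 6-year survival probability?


p_k = 1 - q_k for each year
Survival = product of (1 - q_k)
= 0.96 * 0.996 * 0.955 * 0.951 * 0.979 * 0.964
= 0.8195


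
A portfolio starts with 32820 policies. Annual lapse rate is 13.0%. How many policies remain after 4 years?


remaining = initial * (1 - lapse)^years
= 32820 * (1 - 0.13)^4
= 32820 * 0.572898
= 18802.4996


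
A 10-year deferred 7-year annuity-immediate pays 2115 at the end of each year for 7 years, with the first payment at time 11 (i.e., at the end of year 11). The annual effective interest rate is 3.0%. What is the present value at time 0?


PV at time 10 of the 7-year annuity-immediate:
a_n = 2115 * (1-(1+0.03)^(-7))/0.03 = 13177.0485
Discount back 10 years to time 0:
PV = 13177.0485 * (1+0.03)^(-10)
= 13177.0485 * 0.744094
= 9804.9616


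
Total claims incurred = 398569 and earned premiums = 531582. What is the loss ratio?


Loss ratio = claims / premiums
= 398569 / 531582
= 0.7498


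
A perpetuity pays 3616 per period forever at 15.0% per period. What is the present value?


PV = PMT / i
= 3616 / 0.15
= 24106.6667


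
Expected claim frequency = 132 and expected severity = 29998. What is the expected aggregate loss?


E[S] = E[N] * E[X]
= 132 * 29998
= 3.9597e+06


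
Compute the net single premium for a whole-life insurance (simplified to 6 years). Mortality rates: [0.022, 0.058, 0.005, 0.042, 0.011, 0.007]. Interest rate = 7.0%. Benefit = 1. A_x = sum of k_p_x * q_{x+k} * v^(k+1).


v = 0.934579
Year 0: k_p_x=1.0, q=0.022, term=0.020561
Year 1: k_p_x=0.978, q=0.058, term=0.049545
Year 2: k_p_x=0.921276, q=0.005, term=0.00376
Year 3: k_p_x=0.91667, q=0.042, term=0.029372
Year 4: k_p_x=0.878169, q=0.011, term=0.006887
Year 5: k_p_x=0.86851, q=0.007, term=0.004051
A_x = 0.1142


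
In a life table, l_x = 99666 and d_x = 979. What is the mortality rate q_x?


q_x = d_x / l_x
= 979 / 99666
= 0.0098


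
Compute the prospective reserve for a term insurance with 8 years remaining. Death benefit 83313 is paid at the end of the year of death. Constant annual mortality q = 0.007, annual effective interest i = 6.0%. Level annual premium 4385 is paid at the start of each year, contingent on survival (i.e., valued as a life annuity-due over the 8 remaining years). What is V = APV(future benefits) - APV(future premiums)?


v = 1/(1+i) = 0.943396
APV(future benefits) per unit = sum_{k=0}^{7} k_p_x * q * v^(k+1) = 0.042509
APV(future benefits) = 83313 * 0.042509 = 3541.5697
Life annuity-due factor ä_{x:8} = sum_{k=0}^{7} k_p_x * v^k = 6.437109
APV(future premiums) = 4385 * 6.437109 = 28226.7221
V = 3541.5697 - 28226.7221
= -24685.1524


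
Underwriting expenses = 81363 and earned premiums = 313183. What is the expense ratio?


Expense ratio = expenses / premiums
= 81363 / 313183
= 0.2598


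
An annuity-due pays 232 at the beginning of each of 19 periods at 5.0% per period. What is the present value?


PV_due = PMT * (1-(1+i)^(-n))/i * (1+i)
PV_immediate = 2803.7944
PV_due = 2803.7944 * 1.05
= 2943.9842


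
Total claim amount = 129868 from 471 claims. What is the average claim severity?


severity = total / number
= 129868 / 471
= 275.7282


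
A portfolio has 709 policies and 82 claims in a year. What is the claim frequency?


frequency = claims / policies
= 82 / 709
= 0.1157


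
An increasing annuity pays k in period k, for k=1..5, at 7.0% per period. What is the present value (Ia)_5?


(Ia)_n = sum_{k=1}^{n} k * v^k, v = 1/(1+i)
v = 0.934579
Sum computed term by term:
(Ia)_5 = 11.7469


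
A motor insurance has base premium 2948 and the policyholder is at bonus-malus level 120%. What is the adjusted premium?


adjusted = base * BM_level / 100
= 2948 * 120 / 100
= 2948 * 1.2
= 3537.6


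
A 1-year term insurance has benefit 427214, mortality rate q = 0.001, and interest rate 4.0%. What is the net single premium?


NSP = benefit * q * v
v = 1/(1+i) = 0.961538
NSP = 427214 * 0.001 * 0.961538
= 410.7827


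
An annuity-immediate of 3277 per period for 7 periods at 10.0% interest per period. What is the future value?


FV = PMT * ((1+i)^n - 1) / i
= 3277 * ((1.1)^7 - 1) / 0.1
= 3277 * (1.948717 - 1) / 0.1
= 31089.4594


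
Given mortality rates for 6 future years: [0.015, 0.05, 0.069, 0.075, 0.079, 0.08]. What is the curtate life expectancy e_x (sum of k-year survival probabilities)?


e_x = sum_{k=1}^{n} k_p_x
k_p_x values:
  1_p_x = 0.985
  2_p_x = 0.93575
  3_p_x = 0.871183
  4_p_x = 0.805845
  5_p_x = 0.742183
  6_p_x = 0.682808
e_x = 5.0228


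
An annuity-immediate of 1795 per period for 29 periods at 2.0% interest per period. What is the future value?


FV = PMT * ((1+i)^n - 1) / i
= 1795 * ((1.02)^29 - 1) / 0.02
= 1795 * (1.775845 - 1) / 0.02
= 69632.061


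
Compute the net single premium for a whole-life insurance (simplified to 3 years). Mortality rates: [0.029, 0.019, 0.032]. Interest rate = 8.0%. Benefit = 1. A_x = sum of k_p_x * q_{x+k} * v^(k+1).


v = 0.925926
Year 0: k_p_x=1.0, q=0.029, term=0.026852
Year 1: k_p_x=0.971, q=0.019, term=0.015817
Year 2: k_p_x=0.952551, q=0.032, term=0.024197
A_x = 0.0669


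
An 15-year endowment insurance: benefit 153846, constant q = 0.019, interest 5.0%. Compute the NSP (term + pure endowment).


Term component = 27081.1749
Pure endowment = 15_p_x * v^15 * benefit = 0.749955 * 0.481017 * 153846 = 55498.5752
NSP = 82579.7501


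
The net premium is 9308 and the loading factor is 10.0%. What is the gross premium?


Gross = net * (1 + loading)
= 9308 * (1 + 0.1)
= 9308 * 1.1
= 10238.8


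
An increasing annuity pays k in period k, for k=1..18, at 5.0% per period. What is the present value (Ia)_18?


(Ia)_n = sum_{k=1}^{n} k * v^k, v = 1/(1+i)
v = 0.952381
Sum computed term by term:
(Ia)_18 = 95.8939


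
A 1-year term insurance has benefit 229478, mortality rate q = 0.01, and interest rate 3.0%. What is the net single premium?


NSP = benefit * q * v
v = 1/(1+i) = 0.970874
NSP = 229478 * 0.01 * 0.970874
= 2227.9417


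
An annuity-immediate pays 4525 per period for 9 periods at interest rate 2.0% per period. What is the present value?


PV = PMT * (1 - (1+i)^(-n)) / i
= 4525 * (1 - (1+0.02)^(-9)) / 0.02
= 4525 * (1 - 0.836755) / 0.02
= 4525 * 8.162237
= 36934.1211


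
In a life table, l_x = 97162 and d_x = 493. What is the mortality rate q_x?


q_x = d_x / l_x
= 493 / 97162
= 0.0051


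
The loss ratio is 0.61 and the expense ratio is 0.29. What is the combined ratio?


Combined ratio = loss ratio + expense ratio
= 0.61 + 0.29
= 0.9


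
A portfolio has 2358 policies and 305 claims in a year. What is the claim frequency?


frequency = claims / policies
= 305 / 2358
= 0.1293


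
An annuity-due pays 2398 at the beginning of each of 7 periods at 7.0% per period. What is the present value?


PV_due = PMT * (1-(1+i)^(-n))/i * (1+i)
PV_immediate = 12923.516
PV_due = 12923.516 * 1.07
= 13828.1621


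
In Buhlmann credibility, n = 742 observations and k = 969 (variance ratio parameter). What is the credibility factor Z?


Z = n / (n + k)
= 742 / (742 + 969)
= 742 / 1711
= 0.4337


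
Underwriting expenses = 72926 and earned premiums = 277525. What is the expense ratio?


Expense ratio = expenses / premiums
= 72926 / 277525
= 0.2628


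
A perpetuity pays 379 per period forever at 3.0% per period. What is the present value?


PV = PMT / i
= 379 / 0.03
= 12633.3333


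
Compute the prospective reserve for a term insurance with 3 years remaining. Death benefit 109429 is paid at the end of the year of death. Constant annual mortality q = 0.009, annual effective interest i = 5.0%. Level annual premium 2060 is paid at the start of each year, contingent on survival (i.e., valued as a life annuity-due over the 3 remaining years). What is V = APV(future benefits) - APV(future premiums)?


v = 1/(1+i) = 0.952381
APV(future benefits) per unit = sum_{k=0}^{2} k_p_x * q * v^(k+1) = 0.024296
APV(future benefits) = 109429 * 0.024296 = 2658.7363
Life annuity-due factor ä_{x:3} = sum_{k=0}^{2} k_p_x * v^k = 2.834586
APV(future premiums) = 2060 * 2.834586 = 5839.247
V = 2658.7363 - 5839.247
= -3180.5107


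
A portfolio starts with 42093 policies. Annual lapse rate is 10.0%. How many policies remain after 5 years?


remaining = initial * (1 - lapse)^years
= 42093 * (1 - 0.1)^5
= 42093 * 0.59049
= 24855.4956


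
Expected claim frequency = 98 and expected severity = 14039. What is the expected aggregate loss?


E[S] = E[N] * E[X]
= 98 * 14039
= 1.3758e+06


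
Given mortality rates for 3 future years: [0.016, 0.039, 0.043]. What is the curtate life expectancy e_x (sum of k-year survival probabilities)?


e_x = sum_{k=1}^{n} k_p_x
k_p_x values:
  1_p_x = 0.984
  2_p_x = 0.945624
  3_p_x = 0.904962
e_x = 2.8346


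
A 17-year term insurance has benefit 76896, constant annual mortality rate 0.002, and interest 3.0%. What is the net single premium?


NSP = benefit * sum_{k=0}^{n-1} k_p_x * q * v^(k+1)
With constant q=0.002, v=0.970874
Sum = 0.025952
NSP = 76896 * 0.025952
= 1995.587


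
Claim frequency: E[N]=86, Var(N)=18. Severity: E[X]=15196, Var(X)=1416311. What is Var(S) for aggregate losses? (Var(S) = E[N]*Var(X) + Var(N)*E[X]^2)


Var(S) = E[N]*Var(X) + Var(N)*E[X]^2
= 86*1416311 + 18*15196^2
= 121802746 + 4156531488
= 4.2783e+09


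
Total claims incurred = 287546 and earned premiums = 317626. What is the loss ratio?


Loss ratio = claims / premiums
= 287546 / 317626
= 0.9053
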